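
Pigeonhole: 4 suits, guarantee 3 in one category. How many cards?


Pigeonhole: to guarantee k in one of n categories, need (k-1)×n + 1.
k = 3, n = 4
Minimum = (3-1) × 4 + 1 = 2 × 4 + 1

9


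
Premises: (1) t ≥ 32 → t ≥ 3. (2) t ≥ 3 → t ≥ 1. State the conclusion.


Hypothetical syllogism: P → Q, Q → R ⊢ P → R
Premise 1: t ≥ 32 → t ≥ 3
Premise 2: t ≥ 3 → t ≥ 1
Chain the implications: the middle term (t ≥ 3) links the two.
Conclusion: If t ≥ 32, then t ≥ 1.

If t ≥ 32, then t ≥ 1.


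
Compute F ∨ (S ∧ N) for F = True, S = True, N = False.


F = True, S = True, N = False
Step 1: S ∧ N = True AND False = False
Step 2: F ∨ False = True OR False = True
AND evaluated first (higher precedence); then OR applied.

True


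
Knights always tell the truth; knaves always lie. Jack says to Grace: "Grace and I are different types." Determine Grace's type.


Jack says: "Grace and I are different types."
Case 1: Jack is a Knight (truth-teller)
  Statement is true → they ARE different → Grace is a Knave
Case 2: Jack is a Knave (liar)
  Statement is false → they are NOT different → Grace is a Knave
In both cases, Grace is a Knave.

Knave


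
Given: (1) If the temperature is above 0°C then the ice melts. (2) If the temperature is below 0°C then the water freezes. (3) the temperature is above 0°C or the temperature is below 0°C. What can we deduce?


Constructive dilemma: (P → Q) ∧ (R → S), P ∨ R ⊢ Q ∨ S
Premise 1: the temperature is above 0°C → the ice melts
Premise 2: the temperature is below 0°C → the water freezes
Premise 3: the temperature is above 0°C ∨ the temperature is below 0°C
Case 1: Assuming the temperature is above 0°C, then by Premise 1, the ice melts.
Case 2: Assuming the temperature is below 0°C, then by Premise 2, the water freezes.
Since one of the temperature is above 0°C or the temperature is below 0°C must hold, we get the ice melts or the water freezes.

The ice melts or the water freezes.


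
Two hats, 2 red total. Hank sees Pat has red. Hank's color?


Total red = 2, Pat = red
Red accounted for: 1
Remaining for Hank: 1
Hank's hat is red.

red


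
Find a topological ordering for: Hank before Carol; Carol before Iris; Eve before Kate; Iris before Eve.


Constraints: Hank before Carol; Carol before Iris; Eve before Kate; Iris before Eve
Method: repeatedly schedule the remaining task that has no remaining task required before it.
  Step 1: remaining {Iris, Hank, Eve, Carol, Kate}; every task except Hank still has a predecessor pending → schedule Hank.
  Step 2: remaining {Iris, Eve, Carol, Kate}; every task except Carol still has a predecessor pending → schedule Carol.
  Step 3: remaining {Iris, Eve, Kate}; every task except Iris still has a predecessor pending → schedule Iris.
  Step 4: remaining {Eve, Kate}; every task except Eve still has a predecessor pending → schedule Eve.
  Step 5: only Kate remains → schedule Kate.
Resulting order:

Hank → Carol → Iris → Eve → Kate


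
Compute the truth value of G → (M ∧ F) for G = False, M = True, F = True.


G = False, M = True, F = True
Step 1: M ∧ F = True AND True = True
Step 2: G → (True): false only when G=True and consequent=False.
Result: True

True


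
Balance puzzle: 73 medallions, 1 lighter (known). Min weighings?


Each weighing has 3 outcomes (left heavy / balance / right heavy), so k weighings distinguish at most 3^k cases; splitting into three near-equal groups achieves this.
Need 3^k ≥ 73: 3^3 = 27 < 73 ≤ 3^4 = 81
k = ⌈log₃(73)⌉ = 4

4


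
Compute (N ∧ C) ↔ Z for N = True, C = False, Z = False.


N = True, C = False, Z = False
Step 1: N ∧ C = True AND False = False
Step 2: (False) ↔ Z: true when both sides have same truth value.
Result: False ↔ False = True

True


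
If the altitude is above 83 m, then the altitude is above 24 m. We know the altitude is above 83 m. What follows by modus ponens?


Modus ponens: P → Q, P ⊢ Q
P: the altitude is above 83 m
Q: the altitude is above 24 m
We have P → Q and P is true.
By modus ponens, Q must be true.

The altitude is above 24 m


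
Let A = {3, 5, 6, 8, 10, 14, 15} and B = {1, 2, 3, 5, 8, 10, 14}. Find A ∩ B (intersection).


A = {3, 5, 6, 8, 10, 14, 15}
B = {1, 2, 3, 5, 8, 10, 14}
Operation: intersection
Elements in both: 3, 5, 8, 10, 14

{3, 5, 8, 10, 14}


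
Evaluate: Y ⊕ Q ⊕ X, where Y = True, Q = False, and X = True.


Y = True, Q = False, X = True
Step 1: Y ⊕ Q = True XOR False = True
Step 2: True ⊕ X = True XOR True = False
XOR is true when an odd number of operands are true.

False


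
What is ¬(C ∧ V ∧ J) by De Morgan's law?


De Morgan's law: ¬(P ∧ Q ∧ R) ≡ ¬P ∨ ¬Q ∨ ¬R
¬(C ∧ V ∧ J) = ¬C ∨ ¬V ∨ ¬J

¬C ∨ ¬V ∨ ¬J


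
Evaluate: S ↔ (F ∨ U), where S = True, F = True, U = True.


S = True, F = True, U = True
Step 1: F ∨ U = True OR True = True
Step 2: S ↔ (True): true when both sides have same truth value.
Result: True ↔ True = True

True


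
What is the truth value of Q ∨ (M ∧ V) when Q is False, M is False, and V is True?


Q = False, M = False, V = True
Step 1: M ∧ V = False AND True = False
Step 2: Q ∨ False = False OR False = False
AND evaluated first (higher precedence); then OR applied.

False


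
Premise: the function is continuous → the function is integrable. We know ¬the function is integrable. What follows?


Modus tollens: P → Q, ¬Q ⊢ ¬P
P: the function is continuous
Q: the function is integrable
We have P → Q and Q is false.
By modus tollens, P must be false.

It is not the case that the function is continuous


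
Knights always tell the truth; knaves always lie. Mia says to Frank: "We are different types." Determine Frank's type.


Mia says: "We are different types."
Case 1: Mia is a Knight (truth-teller)
  Statement is true → they ARE different → Frank is a Knave
Case 2: Mia is a Knave (liar)
  Statement is false → they are NOT different → Frank is a Knave
In both cases, Frank is a Knave.

Knave


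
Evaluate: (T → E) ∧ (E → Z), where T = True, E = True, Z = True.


T = True, E = True, Z = True
Step 1: T → E is false only when T=True and E=False. Result: True
Step 2: E → Z is false only when E=True and Z=False. Result: True
Step 3: True ∧ True = True

True


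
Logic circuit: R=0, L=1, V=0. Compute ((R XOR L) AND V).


R XOR L = 0^1 = 1
1 AND 0 = 0

0


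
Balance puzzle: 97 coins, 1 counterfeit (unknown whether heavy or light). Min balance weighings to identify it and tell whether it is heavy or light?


Let n = 97. 194 possibilities (n coins × lighter/heavier); each weighing has 3 outcomes.
Bound for k weighings: say the first weighing puts j coins on each pan. If it tips, the 2j weighed coins remain suspects (each with a known direction) and k-1 weighings give 3^(k-1) outcomes; 3^(k-1) is odd, so 2j ≤ 3^(k-1) - 1. If it balances, the n - 2j unweighed coins remain with direction unknown: 2(n - 2j) ≤ 3^(k-1) - 1 by the same parity argument. Adding, n ≤ (3^(k-1) - 1) + (3^(k-1) - 1)/2 = (3^k - 3)/2, and the classical three-group strategy achieves this (3 coins in 2 weighings, 12 in 3, 39 in 4, 120 in 5).
So we need the smallest k with (3^k - 3)/2 ≥ 97.
k = 4: (3^4 - 3)/2 = 39 < 97 ✗
k = 5: (3^5 - 3)/2 = 120 ≥ 97 ✓

5


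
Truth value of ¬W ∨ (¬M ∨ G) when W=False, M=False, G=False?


W = False, M = False, G = False
Expression: ¬W ∨ (¬M ∨ G)
Step 1: ¬M = NOT False = True
Step 2: ¬M ∨ G = True OR False = True
Step 3: ¬W = NOT False = True
Step 4: (True) ∨ (True) = True OR True = True

True


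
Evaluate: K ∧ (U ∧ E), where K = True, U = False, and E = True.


K = True, U = False, E = True
Step 1: U ∧ E = False AND True = False
Step 2: K ∧ False = True AND False = False
AND is true only when ALL operands are true.

False


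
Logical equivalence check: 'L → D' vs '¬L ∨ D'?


Expression 1: L → D
Expression 2: ¬L ∨ D
Truth table (L D | Expr1 Expr2):
  T T |   T     T
  T F |   F     F
  F T |   T     T
  F F |   T     T
All 4 rows agree, so the expressions are logically equivalent.

Yes


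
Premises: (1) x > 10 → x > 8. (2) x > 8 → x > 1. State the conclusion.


Hypothetical syllogism: P → Q, Q → R ⊢ P → R
Premise 1: x > 10 → x > 8
Premise 2: x > 8 → x > 1
Chain the implications: the middle term (x > 8) links the two.
Conclusion: If x > 10, then x > 1.

If x > 10, then x > 1.


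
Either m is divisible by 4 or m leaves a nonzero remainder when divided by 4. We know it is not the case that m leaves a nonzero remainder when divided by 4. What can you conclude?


Disjunctive syllogism: P ∨ Q, ¬P ⊢ Q
Disjunction: m is divisible by 4 ∨ m leaves a nonzero remainder when divided by 4
We know it is not the case that m leaves a nonzero remainder when divided by 4.
By disjunctive syllogism, the other disjunct must be true.

m is divisible by 4


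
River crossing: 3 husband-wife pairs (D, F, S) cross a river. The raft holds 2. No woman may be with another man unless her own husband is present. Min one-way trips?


Label couples D, F, S (H = husband, W = wife).
Counting alone: 6 people, the raft carries 2 and someone must bring it back, so each round trip nets at most +1 on the far side until the last crossing → at least 9 trips. The jealousy constraint makes 9 impossible; the shortest valid schedule has 11:
1. WD+WF →  (far: WD,WF; near: HD,HF,HS,WS)
2. WD ←       (far: WF; near: HD,HF,HS,WD,WS)
3. WD+WS →  (far: WD,WF,WS; near: HD,HF,HS)
4. WD ←       (far: WF,WS; near: HD,HF,HS,WD)
5. HF+HS →  (far: HF,WF,HS,WS; near: HD,WD)
6. HF+WF ←  (far: HS,WS; near: HD,WD,HF,WF)
7. HD+HF →  (far: HD,HF,HS,WS; near: WD,WF)
8. WS ←       (far: HD,HF,HS; near: WD,WF,WS)
9. WD+WF →  (far: HD,WD,HF,WF,HS; near: WS)
10. HS ←      (far: HD,WD,HF,WF; near: HS,WS)
11. HS+WS → (far: all six; near: empty)
In every state each wife is either with her husband or with no other man.
Minimum trips = 11

11


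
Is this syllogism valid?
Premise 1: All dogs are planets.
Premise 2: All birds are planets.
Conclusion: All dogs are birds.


Premise 1: All dogs are planets.
Premise 2: All birds are planets.
Conclusion: All dogs are birds.
Fallacy: undistributed middle. planets is predicate in both.
Counterexample: dogs and birds could be disjoint subsets of planets.

Invalid


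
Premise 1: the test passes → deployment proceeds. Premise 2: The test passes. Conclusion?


Modus ponens: P → Q, P ⊢ Q
P: the test passes
Q: deployment proceeds
We have P → Q and P is true.
By modus ponens, Q must be true.

Deployment proceeds


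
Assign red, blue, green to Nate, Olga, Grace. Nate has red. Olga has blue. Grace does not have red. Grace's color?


From clues:
  Nate → red
  Olga → blue
By elimination, Grace gets the remaining.

green


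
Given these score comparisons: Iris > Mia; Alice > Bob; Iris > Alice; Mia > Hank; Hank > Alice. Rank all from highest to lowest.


Constraints: Iris > Mia; Alice > Bob; Iris > Alice; Mia > Hank; Hank > Alice
Method: at each step, the next-highest is the one remaining person who never appears on the smaller side of a constraint between remaining people.
  Step 1: remaining {Iris, Mia, Hank, Bob, Alice}; on the smaller side: {Mia, Hank, Bob, Alice} → Iris is next (Iris > Mia; Iris > Alice).
  Step 2: remaining {Mia, Hank, Bob, Alice}; on the smaller side: {Hank, Bob, Alice} → Mia is next (Mia > Hank).
  Step 3: remaining {Hank, Bob, Alice}; on the smaller side: {Bob, Alice} → Hank is next (Hank > Alice).
  Step 4: remaining {Bob, Alice}; on the smaller side: {Bob} → Alice is next (Alice > Bob).
  Step 5: only Bob remains → lowest.
Final ranking (highest to lowest):

Iris > Mia > Hank > Alice > Bob


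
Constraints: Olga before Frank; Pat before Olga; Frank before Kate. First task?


Constraints: Olga before Frank; Pat before Olga; Frank before Kate
The first task can have nothing scheduled before it, so it must never appear on the right of a 'before'.
Tasks appearing after some 'before': Frank, Olga, Kate.
The only task not in that list is Pat → it is first.

Pat


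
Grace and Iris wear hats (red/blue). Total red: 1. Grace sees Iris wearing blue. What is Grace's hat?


Total red = 1, Iris = blue
Red accounted for: 0
Remaining for Grace: 1
Grace's hat is red.

red


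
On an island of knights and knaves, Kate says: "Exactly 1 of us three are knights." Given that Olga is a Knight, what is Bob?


Kate claims exactly 1 knights among Kate, Olga, Bob.
Given: Olga is a Knight.

Case 1: Kate is a Knight (tells truth)
  Then exactly 1 of the three are knights.
  Counting Kate, Olga: 2 knight(s) so far. Need -1 more → impossible.
Case 2: Kate is a Knave (lies)
  Then the count is NOT 1.
  If Bob = Knave, count = 1 = 1 → claim would be true, contradicts lie.
  If Bob = Knight, count = 2 ≠ 1 → lie confirmed ✓

Bob is a Knight.

Knight


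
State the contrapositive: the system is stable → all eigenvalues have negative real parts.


Original: If the system is stable, then all eigenvalues have negative real parts
Contrapositive: If ¬Q, then ¬P
Negate Q: not (all eigenvalues have negative real parts)
Negate P: not (the system is stable)

If not (all eigenvalues have negative real parts), then not (the system is stable).


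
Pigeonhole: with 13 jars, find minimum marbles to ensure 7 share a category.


Pigeonhole: to guarantee k in one of n categories, need (k-1)×n + 1.
k = 7, n = 13
Minimum = (7-1) × 13 + 1 = 6 × 13 + 1

79


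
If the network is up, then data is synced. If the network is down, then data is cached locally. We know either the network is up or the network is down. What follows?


Constructive dilemma: (P → Q) ∧ (R → S), P ∨ R ⊢ Q ∨ S
Premise 1: the network is up → data is synced
Premise 2: the network is down → data is cached locally
Premise 3: the network is up ∨ the network is down
Case 1: Assuming the network is up, then by Premise 1, data is synced.
Case 2: Assuming the network is down, then by Premise 2, data is cached locally.
Since one of the network is up or the network is down must hold, we get data is synced or data is cached locally.

Data is synced or data is cached locally.


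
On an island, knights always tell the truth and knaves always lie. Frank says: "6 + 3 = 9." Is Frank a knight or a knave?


Statement: "6 + 3 = 9."
Actual: 6 + 3 = 9
Claimed: 9
Statement is TRUE → Frank tells the truth → Knight

Knight


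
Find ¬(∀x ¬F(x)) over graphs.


Original: ∀x ¬F(x)
Rule: ¬∀→∃, ¬∃→∀, negate predicate.
Negation: ∃x F(x)

∃x F(x)


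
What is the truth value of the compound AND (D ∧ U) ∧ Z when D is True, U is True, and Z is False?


D = True, U = True, Z = False
Step 1: D ∧ U = True AND True = True
Step 2: True ∧ Z = True AND False = False
AND is true only when ALL operands are true.

False


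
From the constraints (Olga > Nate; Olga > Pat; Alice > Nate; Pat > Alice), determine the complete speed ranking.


Constraints: Olga > Nate; Olga > Pat; Alice > Nate; Pat > Alice
Method: at each step, the next-highest is the one remaining person who never appears on the smaller side of a constraint between remaining people.
  Step 1: remaining {Alice, Pat, Olga, Nate}; on the smaller side: {Alice, Pat, Nate} → Olga is next (Olga > Nate; Olga > Pat).
  Step 2: remaining {Alice, Pat, Nate}; on the smaller side: {Alice, Nate} → Pat is next (Pat > Alice).
  Step 3: remaining {Alice, Nate}; on the smaller side: {Nate} → Alice is next (Alice > Nate).
  Step 4: only Nate remains → lowest.
Final ranking (highest to lowest):

Olga > Pat > Alice > Nate


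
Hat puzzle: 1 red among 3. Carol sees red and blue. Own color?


Total red = 1, seen red = 1
Own red = 1 - 1 = 0
Carol's hat is blue.

blue


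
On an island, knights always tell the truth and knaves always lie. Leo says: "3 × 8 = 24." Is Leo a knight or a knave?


Statement: "3 × 8 = 24."
Actual: 3 × 8 = 24
Claimed: 24
Statement is TRUE → Leo tells the truth → Knight

Knight


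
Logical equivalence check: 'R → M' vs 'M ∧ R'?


Expression 1: R → M
Expression 2: M ∧ R
Truth table (R M | Expr1 Expr2):
  T T |   T     T
  T F |   F     F
  F T |   T     F   ← differ
  F F |   T     F   ← differ
Counterexample: R=F, M=T gives Expr1 = T but Expr2 = F, so the expressions are NOT logically equivalent.

No


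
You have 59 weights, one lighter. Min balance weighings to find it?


Each weighing has 3 outcomes (left heavy / balance / right heavy), so k weighings distinguish at most 3^k cases; splitting into three near-equal groups achieves this.
Need 3^k ≥ 59: 3^3 = 27 < 59 ≤ 3^4 = 81
k = ⌈log₃(59)⌉ = 4

4


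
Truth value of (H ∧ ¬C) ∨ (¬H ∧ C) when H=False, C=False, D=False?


H = False, C = False, D = False
Expression: (H ∧ ¬C) ∨ (¬H ∧ C)
Step 1: ¬C = NOT False = True
Step 2: H ∧ ¬C = False AND True = False
Step 3: ¬H = NOT False = True
Step 4: ¬H ∧ C = True AND False = False
Step 5: (False) ∨ (False) = False OR False = False

False


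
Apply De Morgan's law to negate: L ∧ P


De Morgan's law: ¬(P ∧ Q) ≡ ¬P ∨ ¬Q
¬(L ∧ P) = ¬L ∨ ¬P

¬L ∨ ¬P


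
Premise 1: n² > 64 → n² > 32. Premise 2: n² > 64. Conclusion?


Modus ponens: P → Q, P ⊢ Q
P: n² > 64
Q: n² > 32
We have P → Q and P is true.
By modus ponens, Q must be true.

n² > 32


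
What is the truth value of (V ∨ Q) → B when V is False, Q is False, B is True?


V = False, Q = False, B = True
Step 1: V ∨ Q = False OR False = False
Step 2: (False) → B: false only when antecedent=True and B=False.
Result: True

True


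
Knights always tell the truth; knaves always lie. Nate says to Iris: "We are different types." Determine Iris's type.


Nate says: "We are different types."
Case 1: Nate is a Knight (truth-teller)
  Statement is true → they ARE different → Iris is a Knave
Case 2: Nate is a Knave (liar)
  Statement is false → they are NOT different → Iris is a Knave
In both cases, Iris is a Knave.

Knave


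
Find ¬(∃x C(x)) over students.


Original: ∃x C(x)
Rule: ¬∀→∃, ¬∃→∀, negate predicate.
Negation: ∀x ¬C(x)

∀x ¬C(x)


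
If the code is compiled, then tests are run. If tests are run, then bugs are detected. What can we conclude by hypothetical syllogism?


Hypothetical syllogism: P → Q, Q → R ⊢ P → R
Premise 1: the code is compiled → tests are run
Premise 2: tests are run → bugs are detected
Chain the implications: the middle term (tests are run) links the two.
Conclusion: If the code is compiled, then bugs are detected.

If the code is compiled, then bugs are detected.


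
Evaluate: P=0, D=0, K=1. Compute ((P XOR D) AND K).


P XOR D = 0^0 = 0
0 AND 1 = 0

0


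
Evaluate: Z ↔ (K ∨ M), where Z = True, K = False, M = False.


Z = True, K = False, M = False
Step 1: K ∨ M = False OR False = False
Step 2: Z ↔ (False): true when both sides have same truth value.
Result: True ↔ False = False

False


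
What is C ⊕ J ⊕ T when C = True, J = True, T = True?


C = True, J = True, T = True
Step 1: C ⊕ J = True XOR True = False
Step 2: False ⊕ T = False XOR True = True
XOR is true when an odd number of operands are true.

True


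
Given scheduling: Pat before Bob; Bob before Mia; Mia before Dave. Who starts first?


Constraints: Pat before Bob; Bob before Mia; Mia before Dave
The first task can have nothing scheduled before it, so it must never appear on the right of a 'before'.
Tasks appearing after some 'before': Bob, Mia, Dave.
The only task not in that list is Pat → it is first.

Pat


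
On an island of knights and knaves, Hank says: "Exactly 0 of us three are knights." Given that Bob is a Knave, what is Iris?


Hank claims exactly 0 knights among Hank, Bob, Iris.
Given: Bob is a Knave.

Case 1: Hank is a Knight (tells truth)
  Then exactly 0 of the three are knights.
  Counting Hank, Bob: 1 knight(s) so far. Need -1 more → impossible.
Case 2: Hank is a Knave (lies)
  Then the count is NOT 0.
  If Iris = Knave, count = 0 = 0 → claim would be true, contradicts lie.
  If Iris = Knight, count = 1 ≠ 0 → lie confirmed ✓

Iris is a Knight.

Knight


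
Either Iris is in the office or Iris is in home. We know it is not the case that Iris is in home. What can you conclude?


Disjunctive syllogism: P ∨ Q, ¬P ⊢ Q
Disjunction: Iris is in the office ∨ Iris is in home
We know it is not the case that Iris is in home.
By disjunctive syllogism, the other disjunct must be true.

Iris is in the office


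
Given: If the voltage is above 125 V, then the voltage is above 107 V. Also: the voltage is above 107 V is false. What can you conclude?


Modus tollens: P → Q, ¬Q ⊢ ¬P
P: the voltage is above 125 V
Q: the voltage is above 107 V
We have P → Q and Q is false.
By modus tollens, P must be false.

It is not the case that the voltage is above 125 V


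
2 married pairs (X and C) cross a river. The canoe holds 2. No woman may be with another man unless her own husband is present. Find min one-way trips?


Label couples X and C.
1. WX+WC → (far: WX,WC; near: HX,HC)
2. WX ←   (far: WC; near: HX,HC,WX)
3. HX+HC → (far: HX,HC,WC; near: WX)
4. HX ←   (far: HC,WC; near: HX,WX)  — HX returns, since WX is alone on near bank
5. HX+WX → (far: all four; near: empty)
Every state respects the constraint.
Minimum trips = 5

5


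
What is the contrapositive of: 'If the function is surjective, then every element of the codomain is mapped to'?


Original: If the function is surjective, then every element of the codomain is mapped to
Contrapositive: If ¬Q, then ¬P
Negate Q: not (every element of the codomain is mapped to)
Negate P: not (the function is surjective)

If not (every element of the codomain is mapped to), then not (the function is surjective).


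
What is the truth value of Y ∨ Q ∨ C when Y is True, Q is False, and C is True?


Y = True, Q = False, C = True
Step 1: Y ∨ Q = True OR False = True
Step 2: True ∨ C = True OR True = True
OR is true when at least one operand is true.

True


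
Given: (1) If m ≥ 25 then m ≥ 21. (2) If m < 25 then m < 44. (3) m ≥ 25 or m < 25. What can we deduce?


Constructive dilemma: (P → Q) ∧ (R → S), P ∨ R ⊢ Q ∨ S
Premise 1: m ≥ 25 → m ≥ 21
Premise 2: m < 25 → m < 44
Premise 3: m ≥ 25 ∨ m < 25
Case 1: Assuming m ≥ 25, then by Premise 1, m ≥ 21.
Case 2: Assuming m < 25, then by Premise 2, m < 44.
Since one of m ≥ 25 or m < 25 must hold, we get m ≥ 21 or m < 44.

m ≥ 21 or m < 44.


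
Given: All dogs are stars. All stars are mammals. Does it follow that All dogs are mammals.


Premise 1: All dogs are stars.
Premise 2: All stars are mammals.
Conclusion: All dogs are mammals.
Barbara syllogism (AAA-1): All A are B, All B are C → All A are C.
Middle term (stars) distributed in premise 2.

Valid


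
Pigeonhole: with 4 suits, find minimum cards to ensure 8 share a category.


Pigeonhole: to guarantee k in one of n categories, need (k-1)×n + 1.
k = 8, n = 4
Minimum = (8-1) × 4 + 1 = 7 × 4 + 1

29


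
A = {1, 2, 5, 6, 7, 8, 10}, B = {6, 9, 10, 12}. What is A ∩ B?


A = {1, 2, 5, 6, 7, 8, 10}
B = {6, 9, 10, 12}
Operation: intersection
Elements in both: 6, 10

{6, 10}


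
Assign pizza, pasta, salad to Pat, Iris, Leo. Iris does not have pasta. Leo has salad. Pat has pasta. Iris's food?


From clues:
  Leo → salad
  Pat → pasta
By elimination, Iris gets the remaining.

pizza


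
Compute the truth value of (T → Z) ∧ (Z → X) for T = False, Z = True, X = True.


T = False, Z = True, X = True
Step 1: T → Z is false only when T=True and Z=False. Result: True
Step 2: Z → X is false only when Z=True and X=False. Result: True
Step 3: True ∧ True = True

True


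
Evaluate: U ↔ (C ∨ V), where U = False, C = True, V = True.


U = False, C = True, V = True
Step 1: C ∨ V = True OR True = True
Step 2: U ↔ (True): true when both sides have same truth value.
Result: False ↔ True = False

False


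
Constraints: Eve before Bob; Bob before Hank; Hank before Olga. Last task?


Constraints: Eve before Bob; Bob before Hank; Hank before Olga
The last task can have nothing scheduled after it, so it must never appear on the left of a 'before'.
Tasks appearing before some other task: Eve, Bob, Hank.
The only task not in that list is Olga → it is last.

Olga


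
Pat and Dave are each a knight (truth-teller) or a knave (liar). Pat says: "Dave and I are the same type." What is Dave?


Pat says: "Dave and I are the same type."
Case 1: Pat is a Knight (truth-teller)
  Statement is true → they ARE the same → Dave is also a Knight
Case 2: Pat is a Knave (liar)
  Statement is false → they are NOT the same → Dave is a Knight
In both cases, Dave is a Knight.

Knight


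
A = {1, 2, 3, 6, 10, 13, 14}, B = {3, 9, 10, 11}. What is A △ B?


A = {1, 2, 3, 6, 10, 13, 14}
B = {3, 9, 10, 11}
Operation: symmetric difference
In A only: [1, 2, 6, 13, 14], in B only: [9, 11]

{1, 2, 6, 9, 11, 13, 14}


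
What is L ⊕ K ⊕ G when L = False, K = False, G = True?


L = False, K = False, G = True
Step 1: L ⊕ K = False XOR False = False
Step 2: False ⊕ G = False XOR True = True
XOR is true when an odd number of operands are true.

True


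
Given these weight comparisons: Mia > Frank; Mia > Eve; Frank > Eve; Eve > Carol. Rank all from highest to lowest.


Constraints: Mia > Frank; Mia > Eve; Frank > Eve; Eve > Carol
Method: at each step, the next-highest is the one remaining person who never appears on the smaller side of a constraint between remaining people.
  Step 1: remaining {Eve, Mia, Frank, Carol}; on the smaller side: {Eve, Frank, Carol} → Mia is next (Mia > Frank; Mia > Eve).
  Step 2: remaining {Eve, Frank, Carol}; on the smaller side: {Eve, Carol} → Frank is next (Frank > Eve).
  Step 3: remaining {Eve, Carol}; on the smaller side: {Carol} → Eve is next (Eve > Carol).
  Step 4: only Carol remains → lowest.
Final ranking (highest to lowest):

Mia > Frank > Eve > Carol


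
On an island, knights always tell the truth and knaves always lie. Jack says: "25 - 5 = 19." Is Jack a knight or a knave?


Statement: "25 - 5 = 19."
Actual: 25 - 5 = 20
Claimed: 19
Statement is FALSE → Jack lies → Knave

Knave


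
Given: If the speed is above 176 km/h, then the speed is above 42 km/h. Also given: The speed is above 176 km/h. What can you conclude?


Modus ponens: P → Q, P ⊢ Q
P: the speed is above 176 km/h
Q: the speed is above 42 km/h
We have P → Q and P is true.
By modus ponens, Q must be true.

The speed is above 42 km/h


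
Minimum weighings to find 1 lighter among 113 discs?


Each weighing has 3 outcomes (left heavy / balance / right heavy), so k weighings distinguish at most 3^k cases; splitting into three near-equal groups achieves this.
Need 3^k ≥ 113: 3^4 = 81 < 113 ≤ 3^5 = 243
k = ⌈log₃(113)⌉ = 5

5


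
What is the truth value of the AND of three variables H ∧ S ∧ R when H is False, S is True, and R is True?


H = False, S = True, R = True
Step 1: H ∧ S = False AND True = False
Step 2: (False) ∧ R = (False) AND True = False
AND is true only when ALL operands are true.

False


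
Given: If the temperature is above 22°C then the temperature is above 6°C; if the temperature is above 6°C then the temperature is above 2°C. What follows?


Hypothetical syllogism: P → Q, Q → R ⊢ P → R
Premise 1: the temperature is above 22°C → the temperature is above 6°C
Premise 2: the temperature is above 6°C → the temperature is above 2°C
Chain the implications: the middle term (the temperature is above 6°C) links the two.
Conclusion: If the temperature is above 22°C, then the temperature is above 2°C.

If the temperature is above 22°C, then the temperature is above 2°C.


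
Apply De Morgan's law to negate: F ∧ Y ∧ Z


De Morgan's law: ¬(P ∧ Q ∧ R) ≡ ¬P ∨ ¬Q ∨ ¬R
¬(F ∧ Y ∧ Z) = ¬F ∨ ¬Y ∨ ¬Z

¬F ∨ ¬Y ∨ ¬Z


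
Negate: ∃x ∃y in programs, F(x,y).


Original: ∃x ∃y F(x,y)
Rule: ¬∀→∃, ¬∃→∀, negate predicate.
Negation: ∀x ∀y ¬F(x,y)

∀x ∀y ¬F(x,y)


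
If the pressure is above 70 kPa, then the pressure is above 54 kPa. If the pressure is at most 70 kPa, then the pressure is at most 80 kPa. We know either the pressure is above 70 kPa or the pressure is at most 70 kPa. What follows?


Constructive dilemma: (P → Q) ∧ (R → S), P ∨ R ⊢ Q ∨ S
Premise 1: the pressure is above 70 kPa → the pressure is above 54 kPa
Premise 2: the pressure is at most 70 kPa → the pressure is at most 80 kPa
Premise 3: the pressure is above 70 kPa ∨ the pressure is at most 70 kPa
Case 1: Assuming the pressure is above 70 kPa, then by Premise 1, the pressure is above 54 kPa.
Case 2: Assuming the pressure is at most 70 kPa, then by Premise 2, the pressure is at most 80 kPa.
Since one of the pressure is above 70 kPa or the pressure is at most 70 kPa must hold, we get the pressure is above 54 kPa or the pressure is at most 80 kPa.

The pressure is above 54 kPa or the pressure is at most 80 kPa.


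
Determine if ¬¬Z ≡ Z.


Expression 1: ¬¬Z
Expression 2: Z
Truth table (Z | Expr1 Expr2):
  T |   T     T
  F |   F     F
All 2 rows agree, so the expressions are logically equivalent.

Yes


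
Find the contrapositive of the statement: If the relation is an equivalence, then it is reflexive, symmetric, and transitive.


Original: If the relation is an equivalence, then it is reflexive, symmetric, and transitive
Contrapositive: If ¬Q, then ¬P
Negate Q: not (it is reflexive, symmetric, and transitive)
Negate P: not (the relation is an equivalence)

If not (it is reflexive, symmetric, and transitive), then not (the relation is an equivalence).


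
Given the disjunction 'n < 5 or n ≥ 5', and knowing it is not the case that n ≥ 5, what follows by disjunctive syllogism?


Disjunctive syllogism: P ∨ Q, ¬P ⊢ Q
Disjunction: n < 5 ∨ n ≥ 5
We know it is not the case that n ≥ 5.
By disjunctive syllogism, the other disjunct must be true.

n < 5


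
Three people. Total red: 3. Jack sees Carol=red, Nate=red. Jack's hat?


Total red = 3, seen red = 2
Own red = 3 - 2 = 1
Jack's hat is red.

red


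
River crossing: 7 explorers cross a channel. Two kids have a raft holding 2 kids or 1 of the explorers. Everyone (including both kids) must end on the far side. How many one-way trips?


Per crossing of one of the explorers: kids→, one←, one of the explorers→, one← = 4 trips
7 × 4 = 28, + 1 final kids→ = 29
Minimum trips = 29

29


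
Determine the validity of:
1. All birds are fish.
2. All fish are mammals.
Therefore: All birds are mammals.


Premise 1: All birds are fish.
Premise 2: All fish are mammals.
Conclusion: All birds are mammals.
Barbara syllogism (AAA-1): All A are B, All B are C → All A are C.
Middle term (fish) distributed in premise 2.

Valid


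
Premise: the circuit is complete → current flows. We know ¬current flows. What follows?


Modus tollens: P → Q, ¬Q ⊢ ¬P
P: the circuit is complete
Q: current flows
We have P → Q and Q is false.
By modus tollens, P must be false.

It is not the case that the circuit is complete


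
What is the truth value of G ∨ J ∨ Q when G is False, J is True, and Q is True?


G = False, J = True, Q = True
Step 1: G ∨ J = False OR True = True
Step 2: True ∨ Q = True OR True = True
OR is true when at least one operand is true.

True


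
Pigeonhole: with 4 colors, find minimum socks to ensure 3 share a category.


Pigeonhole: to guarantee k in one of n categories, need (k-1)×n + 1.
k = 3, n = 4
Minimum = (3-1) × 4 + 1 = 2 × 4 + 1

9


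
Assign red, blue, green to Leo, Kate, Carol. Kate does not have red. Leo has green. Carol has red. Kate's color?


From clues:
  Carol → red
  Leo → green
By elimination, Kate gets the remaining.

blue


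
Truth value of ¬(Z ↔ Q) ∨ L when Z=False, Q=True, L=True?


Z = False, Q = True, L = True
Expression: ¬(Z ↔ Q) ∨ L
Step 1: Z ↔ Q = (False iff True) = False
Step 2: ¬(Z ↔ Q) = NOT False = True
Step 3: (True) ∨ L = True OR True = True

True


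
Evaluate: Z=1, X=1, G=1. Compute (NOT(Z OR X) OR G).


Z OR X = 1
NOT(1) = 0
0 OR 1 = 1

1


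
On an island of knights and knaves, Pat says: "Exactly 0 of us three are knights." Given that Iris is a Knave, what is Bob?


Pat claims exactly 0 knights among Pat, Iris, Bob.
Given: Iris is a Knave.

Case 1: Pat is a Knight (tells truth)
  Then exactly 0 of the three are knights.
  Counting Pat, Iris: 1 knight(s) so far. Need -1 more → impossible.
Case 2: Pat is a Knave (lies)
  Then the count is NOT 0.
  If Bob = Knave, count = 0 = 0 → claim would be true, contradicts lie.
  If Bob = Knight, count = 1 ≠ 0 → lie confirmed ✓

Bob is a Knight.

Knight


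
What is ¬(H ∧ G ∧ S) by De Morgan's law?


De Morgan's law: ¬(P ∧ Q ∧ R) ≡ ¬P ∨ ¬Q ∨ ¬R
¬(H ∧ G ∧ S) = ¬H ∨ ¬G ∨ ¬S

¬H ∨ ¬G ∨ ¬S


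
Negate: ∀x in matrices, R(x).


Original: ∀x R(x)
Rule: ¬∀→∃, ¬∃→∀, negate predicate.
Negation: ∃x ¬R(x)

∃x ¬R(x)


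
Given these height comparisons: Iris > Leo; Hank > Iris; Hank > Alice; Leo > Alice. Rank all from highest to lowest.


Constraints: Iris > Leo; Hank > Iris; Hank > Alice; Leo > Alice
Method: at each step, the next-highest is the one remaining person who never appears on the smaller side of a constraint between remaining people.
  Step 1: remaining {Leo, Hank, Iris, Alice}; on the smaller side: {Leo, Iris, Alice} → Hank is next (Hank > Iris; Hank > Alice).
  Step 2: remaining {Leo, Iris, Alice}; on the smaller side: {Leo, Alice} → Iris is next (Iris > Leo).
  Step 3: remaining {Leo, Alice}; on the smaller side: {Alice} → Leo is next (Leo > Alice).
  Step 4: only Alice remains → lowest.
Final ranking (highest to lowest):

Hank > Iris > Leo > Alice


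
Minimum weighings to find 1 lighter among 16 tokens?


Each weighing has 3 outcomes (left heavy / balance / right heavy), so k weighings distinguish at most 3^k cases; splitting into three near-equal groups achieves this.
Need 3^k ≥ 16: 3^2 = 9 < 16 ≤ 3^3 = 27
k = ⌈log₃(16)⌉ = 3

3


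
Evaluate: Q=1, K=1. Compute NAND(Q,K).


Q AND K = 1
NOT(1) = 0

0


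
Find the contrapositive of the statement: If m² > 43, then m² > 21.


Original: If m² > 43, then m² > 21
Contrapositive: If ¬Q, then ¬P
Negate Q: not (m² > 21)
Negate P: not (m² > 43)

If not (m² > 21), then not (m² > 43).


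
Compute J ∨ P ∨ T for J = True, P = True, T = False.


J = True, P = True, T = False
Step 1: J ∨ P = True OR True = True
Step 2: True ∨ T = True OR False = True
OR is true when at least one operand is true.

True


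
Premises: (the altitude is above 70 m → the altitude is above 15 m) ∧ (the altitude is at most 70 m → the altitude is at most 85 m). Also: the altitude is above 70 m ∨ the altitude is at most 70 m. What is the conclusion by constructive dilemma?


Constructive dilemma: (P → Q) ∧ (R → S), P ∨ R ⊢ Q ∨ S
Premise 1: the altitude is above 70 m → the altitude is above 15 m
Premise 2: the altitude is at most 70 m → the altitude is at most 85 m
Premise 3: the altitude is above 70 m ∨ the altitude is at most 70 m
Case 1: Assuming the altitude is above 70 m, then by Premise 1, the altitude is above 15 m.
Case 2: Assuming the altitude is at most 70 m, then by Premise 2, the altitude is at most 85 m.
Since one of the altitude is above 70 m or the altitude is at most 70 m must hold, we get the altitude is above 15 m or the altitude is at most 85 m.

The altitude is above 15 m or the altitude is at most 85 m.


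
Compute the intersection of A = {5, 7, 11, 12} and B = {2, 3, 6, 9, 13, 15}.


A = {5, 7, 11, 12}
B = {2, 3, 6, 9, 13, 15}
Operation: intersection
Elements in both: none

∅


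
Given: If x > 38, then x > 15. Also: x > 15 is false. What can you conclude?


Modus tollens: P → Q, ¬Q ⊢ ¬P
P: x > 38
Q: x > 15
We have P → Q and Q is false.
By modus tollens, P must be false.

It is not the case that x > 38


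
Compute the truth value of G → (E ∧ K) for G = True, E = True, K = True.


G = True, E = True, K = True
Step 1: E ∧ K = True AND True = True
Step 2: G → (True): false only when G=True and consequent=False.
Result: True

True


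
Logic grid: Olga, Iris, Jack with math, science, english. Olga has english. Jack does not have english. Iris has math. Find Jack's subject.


From clues:
  Iris → math
  Olga → english
By elimination, Jack gets the remaining.

science


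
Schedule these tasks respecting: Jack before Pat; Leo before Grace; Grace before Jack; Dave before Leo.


Constraints: Jack before Pat; Leo before Grace; Grace before Jack; Dave before Leo
Method: repeatedly schedule the remaining task that has no remaining task required before it.
  Step 1: remaining {Pat, Leo, Dave, Grace, Jack}; every task except Dave still has a predecessor pending → schedule Dave.
  Step 2: remaining {Pat, Leo, Grace, Jack}; every task except Leo still has a predecessor pending → schedule Leo.
  Step 3: remaining {Pat, Grace, Jack}; every task except Grace still has a predecessor pending → schedule Grace.
  Step 4: remaining {Pat, Jack}; every task except Jack still has a predecessor pending → schedule Jack.
  Step 5: only Pat remains → schedule Pat.
Resulting order:

Dave → Leo → Grace → Jack → Pat


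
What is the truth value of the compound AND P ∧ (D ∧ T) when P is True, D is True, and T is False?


P = True, D = True, T = False
Step 1: D ∧ T = True AND False = False
Step 2: P ∧ False = True AND False = False
AND is true only when ALL operands are true.

False


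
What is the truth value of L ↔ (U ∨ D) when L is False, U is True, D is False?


L = False, U = True, D = False
Step 1: U ∨ D = True OR False = True
Step 2: L ↔ (True): true when both sides have same truth value.
Result: False ↔ True = False

False


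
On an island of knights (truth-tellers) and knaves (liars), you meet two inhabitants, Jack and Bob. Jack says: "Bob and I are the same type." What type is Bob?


Jack says: "Bob and I are the same type."
Case 1: Jack is a Knight (truth-teller)
  Statement is true → they ARE the same → Bob is also a Knight
Case 2: Jack is a Knave (liar)
  Statement is false → they are NOT the same → Bob is a Knight
In both cases, Bob is a Knight.

Knight


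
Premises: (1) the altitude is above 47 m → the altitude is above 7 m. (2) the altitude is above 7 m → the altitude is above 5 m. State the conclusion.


Hypothetical syllogism: P → Q, Q → R ⊢ P → R
Premise 1: the altitude is above 47 m → the altitude is above 7 m
Premise 2: the altitude is above 7 m → the altitude is above 5 m
Chain the implications: the middle term (the altitude is above 7 m) links the two.
Conclusion: If the altitude is above 47 m, then the altitude is above 5 m.

If the altitude is above 47 m, then the altitude is above 5 m.


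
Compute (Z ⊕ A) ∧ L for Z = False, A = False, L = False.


Z = False, A = False, L = False
Step 1: Z ⊕ A = False XOR False = False
Step 2: False ∧ L = False AND False = False
XOR true when exactly one of Z,A is true; then AND with L.

False


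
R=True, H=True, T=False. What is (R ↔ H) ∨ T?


R = True, H = True, T = False
Expression: (R ↔ H) ∨ T
Step 1: R ↔ H = (True iff True) (true when values match) = True
Step 2: (True) ∨ T = True OR False = True

True
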